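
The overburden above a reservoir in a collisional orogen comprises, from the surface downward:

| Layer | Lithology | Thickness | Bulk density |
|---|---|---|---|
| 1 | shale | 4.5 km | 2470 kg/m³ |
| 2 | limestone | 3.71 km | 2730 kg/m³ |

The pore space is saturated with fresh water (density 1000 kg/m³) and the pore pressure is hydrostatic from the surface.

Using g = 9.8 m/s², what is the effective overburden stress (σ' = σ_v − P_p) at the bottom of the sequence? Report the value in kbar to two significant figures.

Overburden (lithostatic) stress σ_v:
shale: 2470 kg/m³ × 9.8 m/s² × 4500 m = 1.089×10^8 Pa = 108.9 MPa
limestone: 2730 kg/m³ × 9.8 m/s² × 3710 m = 9.926×10^7 Pa = 99.26 MPa
Total = 108.9 + 99.26 = 208.18 MPa
Pore pressure P_p = 1000 kg/m³ × 9.8 m/s² × 8210 m = 8.046×10^7 Pa = 80.46 MPa
Effective stress σ' = σ_v − P_p = 208.2 − 80.46 = 127.73 MPa = 1.2773 kbar

1.3 kbar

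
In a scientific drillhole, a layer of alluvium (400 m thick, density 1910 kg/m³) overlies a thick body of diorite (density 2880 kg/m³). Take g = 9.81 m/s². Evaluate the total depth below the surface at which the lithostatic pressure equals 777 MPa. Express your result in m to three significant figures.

27600 m

Pressure at base of upper layers: 1910×9.81×400 = 7.495×10^6 Pa = 7.495 MPa
Remaining pressure to be supplied by diorite: 7.770×10^8 − 7.495×10^6 = 7.695×10^8 Pa
Additional depth in diorite = 7.695×10^8 Pa / (2880 kg/m³ × 9.81 m/s²) = 27236 m
Total depth = 400 m + 27236 m = 27636 m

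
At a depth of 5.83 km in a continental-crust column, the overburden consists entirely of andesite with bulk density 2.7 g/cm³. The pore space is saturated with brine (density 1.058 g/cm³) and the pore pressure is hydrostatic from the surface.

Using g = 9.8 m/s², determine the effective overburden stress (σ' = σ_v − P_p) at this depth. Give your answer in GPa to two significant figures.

0.094 GPa

Overburden (lithostatic) stress σ_v:
andesite: 2700 kg/m³ × 9.8 m/s² × 5830 m = 1.543×10^8 Pa = 154.3 MPa
Pore pressure P_p = 1058 kg/m³ × 9.8 m/s² × 5830 m = 6.045×10^7 Pa = 60.45 MPa
Effective stress σ' = σ_v − P_p = 154.3 − 60.45 = 93.814 MPa = 0.093814 GPa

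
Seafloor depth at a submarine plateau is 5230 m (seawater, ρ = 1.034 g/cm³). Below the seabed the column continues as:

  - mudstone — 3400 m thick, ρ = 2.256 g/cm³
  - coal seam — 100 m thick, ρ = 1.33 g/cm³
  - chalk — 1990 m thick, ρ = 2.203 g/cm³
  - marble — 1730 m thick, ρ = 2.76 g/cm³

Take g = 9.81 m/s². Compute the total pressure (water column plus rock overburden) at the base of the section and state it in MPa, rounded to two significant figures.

seawater: 1034 kg/m³ × 9.81 m/s² × 5230 m = 5.305×10^7 Pa = 53.05 MPa
mudstone: 2256 kg/m³ × 9.81 m/s² × 3400 m = 7.525×10^7 Pa = 75.25 MPa
coal seam: 1330 kg/m³ × 9.81 m/s² × 100 m = 1.305×10^6 Pa = 1.305 MPa
chalk: 2203 kg/m³ × 9.81 m/s² × 1990 m = 4.301×10^7 Pa = 43.01 MPa
marble: 2760 kg/m³ × 9.81 m/s² × 1730 m = 4.684×10^7 Pa = 46.84 MPa
Total = 53.05 + 75.25 + 1.305 + 43.01 + 46.84 = 219.45 MPa

220 MPa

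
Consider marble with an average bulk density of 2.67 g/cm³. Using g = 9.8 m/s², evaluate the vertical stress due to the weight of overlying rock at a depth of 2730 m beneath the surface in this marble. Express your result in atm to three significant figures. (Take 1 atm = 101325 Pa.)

marble: 2670 kg/m³ × 9.8 m/s² × 2730 m = 7.143×10^7 Pa = 705.0 atm

705 atm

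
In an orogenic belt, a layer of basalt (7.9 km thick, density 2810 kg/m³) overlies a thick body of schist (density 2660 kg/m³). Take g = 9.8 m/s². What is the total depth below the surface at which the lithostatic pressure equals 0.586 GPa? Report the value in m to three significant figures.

Pressure at base of upper layers: 2810×9.8×7900 = 2.176×10^8 Pa = 0.2176 GPa
Remaining pressure to be supplied by schist: 5.860×10^8 − 2.176×10^8 = 3.684×10^8 Pa
Additional depth in schist = 3.684×10^8 Pa / (2660 kg/m³ × 9.8 m/s²) = 14134 m
Total depth = 7900 m + 14134 m = 22034 m

22000 m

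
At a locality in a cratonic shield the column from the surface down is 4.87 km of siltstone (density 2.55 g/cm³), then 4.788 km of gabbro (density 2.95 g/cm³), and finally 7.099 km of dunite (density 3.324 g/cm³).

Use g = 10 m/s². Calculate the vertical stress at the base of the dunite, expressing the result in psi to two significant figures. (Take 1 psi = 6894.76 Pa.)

siltstone: 2550 kg/m³ × 10 m/s² × 4870 m = 1.242×10^8 Pa = 18012 psi
gabbro: 2950 kg/m³ × 10 m/s² × 4788 m = 1.412×10^8 Pa = 20486 psi
dunite: 3324 kg/m³ × 10 m/s² × 7099 m = 2.360×10^8 Pa = 34225 psi
Total = 18012 + 20486 + 34225 = 72722 psi

73000 psi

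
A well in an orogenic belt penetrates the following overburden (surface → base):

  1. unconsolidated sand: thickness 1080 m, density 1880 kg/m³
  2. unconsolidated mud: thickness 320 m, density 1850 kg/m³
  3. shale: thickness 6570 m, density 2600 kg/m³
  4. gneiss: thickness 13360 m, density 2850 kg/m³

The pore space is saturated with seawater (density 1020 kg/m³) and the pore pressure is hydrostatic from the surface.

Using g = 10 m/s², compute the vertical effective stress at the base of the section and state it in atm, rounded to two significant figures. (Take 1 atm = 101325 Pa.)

3600 atm

Overburden (lithostatic) stress σ_v:
unconsolidated sand: 1880 kg/m³ × 10 m/s² × 1080 m = 2.030×10^7 Pa = 20.30 MPa
unconsolidated mud: 1850 kg/m³ × 10 m/s² × 320 m = 5.920×10^6 Pa = 5.920 MPa
shale: 2600 kg/m³ × 10 m/s² × 6570 m = 1.708×10^8 Pa = 170.8 MPa
gneiss: 2850 kg/m³ × 10 m/s² × 13360 m = 3.808×10^8 Pa = 380.8 MPa
Total = 20.30 + 5.920 + 170.8 + 380.8 = 577.80 MPa
Pore pressure P_p = 1020 kg/m³ × 10 m/s² × 21330 m = 2.176×10^8 Pa = 217.6 MPa
Effective stress σ' = σ_v − P_p = 577.8 − 217.6 = 360.24 MPa = 3555.3 atm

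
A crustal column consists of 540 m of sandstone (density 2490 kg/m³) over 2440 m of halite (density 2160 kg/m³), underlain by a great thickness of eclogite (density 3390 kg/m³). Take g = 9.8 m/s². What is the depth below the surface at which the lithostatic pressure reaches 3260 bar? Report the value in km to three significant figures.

Pressure at base of upper layers: 2490×9.8×540 + 2160×9.8×2440 = 6.483×10^7 Pa = 648.3 bar
Remaining pressure to be supplied by eclogite: 3.260×10^8 − 6.483×10^7 = 2.612×10^8 Pa
Additional depth in eclogite = 2.612×10^8 Pa / (3390 kg/m³ × 9.8 m/s²) = 7861.4 m
Total depth = 2980 m + 7861.4 m = 10841 m
= 10.841 km

10.8 km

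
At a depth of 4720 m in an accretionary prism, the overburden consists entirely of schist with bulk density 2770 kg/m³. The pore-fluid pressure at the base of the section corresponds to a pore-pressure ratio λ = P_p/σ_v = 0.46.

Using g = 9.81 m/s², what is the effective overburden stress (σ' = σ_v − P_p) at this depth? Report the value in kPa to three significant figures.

Overburden (lithostatic) stress σ_v:
schist: 2770 kg/m³ × 9.81 m/s² × 4720 m = 1.283×10^8 Pa = 128.3 MPa
Pore pressure P_p = λ·σ_v = 0.46 × 128.3 MPa = 59.00 MPa
Effective stress σ' = σ_v − P_p = 128.3 − 59.00 = 69.260 MPa = 69260 kPa

69300 kPa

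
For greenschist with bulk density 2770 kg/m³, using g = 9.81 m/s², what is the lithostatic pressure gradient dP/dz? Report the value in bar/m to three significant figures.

0.272 bar/m

dP/dz = ρg = 2770 kg/m³ × 9.81 m/s² = 27174 Pa/m
= 27174 Pa/m × (1 bar/m / 1.0000×10^5 Pa/m) = 0.27174 bar/m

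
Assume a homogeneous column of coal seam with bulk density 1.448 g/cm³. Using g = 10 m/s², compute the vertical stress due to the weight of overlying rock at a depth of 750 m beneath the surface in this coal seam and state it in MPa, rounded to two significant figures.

coal seam: 1448 kg/m³ × 10 m/s² × 750 m = 1.086×10^7 Pa = 10.86 MPa

11 MPa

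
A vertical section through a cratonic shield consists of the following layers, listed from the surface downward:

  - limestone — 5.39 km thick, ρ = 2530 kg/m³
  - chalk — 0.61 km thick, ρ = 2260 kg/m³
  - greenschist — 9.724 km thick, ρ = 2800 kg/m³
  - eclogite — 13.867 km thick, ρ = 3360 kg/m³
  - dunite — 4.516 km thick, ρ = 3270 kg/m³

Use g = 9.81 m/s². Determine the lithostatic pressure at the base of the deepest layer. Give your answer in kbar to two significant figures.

10 kbar

limestone: 2530 kg/m³ × 9.81 m/s² × 5390 m = 1.338×10^8 Pa = 1.338 kbar
chalk: 2260 kg/m³ × 9.81 m/s² × 610 m = 1.352×10^7 Pa = 0.1352 kbar
greenschist: 2800 kg/m³ × 9.81 m/s² × 9724 m = 2.671×10^8 Pa = 2.671 kbar
eclogite: 3360 kg/m³ × 9.81 m/s² × 13867 m = 4.571×10^8 Pa = 4.571 kbar
dunite: 3270 kg/m³ × 9.81 m/s² × 4516 m = 1.449×10^8 Pa = 1.449 kbar
Total = 1.338 + 0.1352 + 2.671 + 4.571 + 1.449 = 10.163 kbar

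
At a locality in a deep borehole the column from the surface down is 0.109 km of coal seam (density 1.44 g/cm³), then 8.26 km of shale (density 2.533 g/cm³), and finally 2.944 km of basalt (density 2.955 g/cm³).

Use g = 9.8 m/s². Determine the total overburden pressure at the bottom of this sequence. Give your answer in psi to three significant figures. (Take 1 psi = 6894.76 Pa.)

coal seam: 1440 kg/m³ × 9.8 m/s² × 109 m = 1.538×10^6 Pa = 223.1 psi
shale: 2533 kg/m³ × 9.8 m/s² × 8260 m = 2.050×10^8 Pa = 29739 psi
basalt: 2955 kg/m³ × 9.8 m/s² × 2944 m = 8.526×10^7 Pa = 12365 psi
Total = 223.1 + 29739 + 12365 = 42327 psi

42300 psi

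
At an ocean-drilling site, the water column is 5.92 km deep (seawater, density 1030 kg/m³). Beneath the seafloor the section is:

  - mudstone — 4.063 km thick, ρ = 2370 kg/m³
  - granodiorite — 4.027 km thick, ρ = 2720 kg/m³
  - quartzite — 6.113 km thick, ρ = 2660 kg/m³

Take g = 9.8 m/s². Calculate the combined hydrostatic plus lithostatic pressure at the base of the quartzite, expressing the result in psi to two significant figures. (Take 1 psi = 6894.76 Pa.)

seawater: 1030 kg/m³ × 9.8 m/s² × 5920 m = 5.976×10^7 Pa = 8667 psi
mudstone: 2370 kg/m³ × 9.8 m/s² × 4063 m = 9.437×10^7 Pa = 13687 psi
granodiorite: 2720 kg/m³ × 9.8 m/s² × 4027 m = 1.073×10^8 Pa = 15569 psi
quartzite: 2660 kg/m³ × 9.8 m/s² × 6113 m = 1.594×10^8 Pa = 23112 psi
Total = 8667 + 13687 + 15569 + 23112 = 61035 psi

61000 psi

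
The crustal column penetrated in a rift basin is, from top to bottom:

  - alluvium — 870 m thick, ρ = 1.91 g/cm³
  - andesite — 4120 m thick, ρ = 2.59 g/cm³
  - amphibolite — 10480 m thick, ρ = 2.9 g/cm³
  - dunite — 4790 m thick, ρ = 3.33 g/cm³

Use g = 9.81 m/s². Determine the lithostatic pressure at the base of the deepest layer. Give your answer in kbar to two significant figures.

alluvium: 1910 kg/m³ × 9.81 m/s² × 870 m = 1.630×10^7 Pa = 0.1630 kbar
andesite: 2590 kg/m³ × 9.81 m/s² × 4120 m = 1.047×10^8 Pa = 1.047 kbar
amphibolite: 2900 kg/m³ × 9.81 m/s² × 10480 m = 2.981×10^8 Pa = 2.981 kbar
dunite: 3330 kg/m³ × 9.81 m/s² × 4790 m = 1.565×10^8 Pa = 1.565 kbar
Total = 0.1630 + 1.047 + 2.981 + 1.565 = 5.7560 kbar

5.8 kbar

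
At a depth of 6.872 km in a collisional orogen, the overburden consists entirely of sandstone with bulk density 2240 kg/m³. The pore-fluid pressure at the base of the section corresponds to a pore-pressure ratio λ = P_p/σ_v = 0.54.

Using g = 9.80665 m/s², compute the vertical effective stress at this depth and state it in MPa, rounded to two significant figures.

69 MPa

Overburden (lithostatic) stress σ_v:
sandstone: 2240 kg/m³ × 9.80665 m/s² × 6872 m = 1.510×10^8 Pa = 151.0 MPa
Pore pressure P_p = λ·σ_v = 0.54 × 151.0 MPa = 81.52 MPa
Effective stress σ' = σ_v − P_p = 151.0 − 81.52 = 69.440 MPa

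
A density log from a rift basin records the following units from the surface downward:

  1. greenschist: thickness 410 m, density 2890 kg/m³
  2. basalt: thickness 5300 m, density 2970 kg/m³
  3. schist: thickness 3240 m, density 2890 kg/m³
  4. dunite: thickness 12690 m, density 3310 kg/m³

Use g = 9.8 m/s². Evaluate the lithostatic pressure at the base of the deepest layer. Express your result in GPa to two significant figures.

greenschist: 2890 kg/m³ × 9.8 m/s² × 410 m = 1.161×10^7 Pa = 0.01161 GPa
basalt: 2970 kg/m³ × 9.8 m/s² × 5300 m = 1.543×10^8 Pa = 0.1543 GPa
schist: 2890 kg/m³ × 9.8 m/s² × 3240 m = 9.176×10^7 Pa = 0.09176 GPa
dunite: 3310 kg/m³ × 9.8 m/s² × 12690 m = 4.116×10^8 Pa = 0.4116 GPa
Total = 0.01161 + 0.1543 + 0.09176 + 0.4116 = 0.66928 GPa

0.67 GPa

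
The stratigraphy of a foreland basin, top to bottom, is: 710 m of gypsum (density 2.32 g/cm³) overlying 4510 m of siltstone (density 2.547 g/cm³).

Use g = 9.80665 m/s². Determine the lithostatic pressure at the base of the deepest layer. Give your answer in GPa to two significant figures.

0.13 GPa

gypsum: 2320 kg/m³ × 9.80665 m/s² × 710 m = 1.615×10^7 Pa = 0.01615 GPa
siltstone: 2547 kg/m³ × 9.80665 m/s² × 4510 m = 1.126×10^8 Pa = 0.1126 GPa
Total = 0.01615 + 0.1126 = 0.12880 GPa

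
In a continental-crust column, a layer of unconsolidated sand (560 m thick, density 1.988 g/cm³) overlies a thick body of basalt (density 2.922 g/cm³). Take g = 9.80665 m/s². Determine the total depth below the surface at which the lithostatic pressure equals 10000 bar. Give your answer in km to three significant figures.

Pressure at base of upper layers: 1988×9.80665×560 = 1.092×10^7 Pa = 109.2 bar
Remaining pressure to be supplied by basalt: 1.000×10^9 − 1.092×10^7 = 9.891×10^8 Pa
Additional depth in basalt = 9.891×10^8 Pa / (2922 kg/m³ × 9.80665 m/s²) = 34517 m
Total depth = 560 m + 34517 m = 35077 m
= 35.077 km

35.1 km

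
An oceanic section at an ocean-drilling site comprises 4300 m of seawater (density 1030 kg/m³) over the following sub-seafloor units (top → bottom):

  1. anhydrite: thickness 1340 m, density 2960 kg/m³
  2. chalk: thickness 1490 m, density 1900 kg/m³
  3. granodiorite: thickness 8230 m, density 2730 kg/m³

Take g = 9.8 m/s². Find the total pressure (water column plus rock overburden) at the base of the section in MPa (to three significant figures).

330 MPa

seawater: 1030 kg/m³ × 9.8 m/s² × 4300 m = 4.340×10^7 Pa = 43.40 MPa
anhydrite: 2960 kg/m³ × 9.8 m/s² × 1340 m = 3.887×10^7 Pa = 38.87 MPa
chalk: 1900 kg/m³ × 9.8 m/s² × 1490 m = 2.774×10^7 Pa = 27.74 MPa
granodiorite: 2730 kg/m³ × 9.8 m/s² × 8230 m = 2.202×10^8 Pa = 220.2 MPa
Total = 43.40 + 38.87 + 27.74 + 220.2 = 330.20 MPa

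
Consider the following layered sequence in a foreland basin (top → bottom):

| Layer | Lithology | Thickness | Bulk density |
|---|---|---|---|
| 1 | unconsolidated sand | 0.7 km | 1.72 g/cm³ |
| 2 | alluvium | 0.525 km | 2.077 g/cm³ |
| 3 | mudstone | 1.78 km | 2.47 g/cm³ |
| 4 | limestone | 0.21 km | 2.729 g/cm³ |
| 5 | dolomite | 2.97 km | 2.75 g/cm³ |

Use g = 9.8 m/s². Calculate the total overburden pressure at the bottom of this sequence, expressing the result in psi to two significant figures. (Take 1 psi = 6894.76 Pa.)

22000 psi

unconsolidated sand: 1720 kg/m³ × 9.8 m/s² × 700 m = 1.180×10^7 Pa = 1711 psi
alluvium: 2077 kg/m³ × 9.8 m/s² × 525 m = 1.069×10^7 Pa = 1550 psi
mudstone: 2470 kg/m³ × 9.8 m/s² × 1780 m = 4.309×10^7 Pa = 6249 psi
limestone: 2729 kg/m³ × 9.8 m/s² × 210 m = 5.616×10^6 Pa = 814.6 psi
dolomite: 2750 kg/m³ × 9.8 m/s² × 2970 m = 8.004×10^7 Pa = 11609 psi
Total = 1711 + 1550 + 6249 + 814.6 + 11609 = 21934 psi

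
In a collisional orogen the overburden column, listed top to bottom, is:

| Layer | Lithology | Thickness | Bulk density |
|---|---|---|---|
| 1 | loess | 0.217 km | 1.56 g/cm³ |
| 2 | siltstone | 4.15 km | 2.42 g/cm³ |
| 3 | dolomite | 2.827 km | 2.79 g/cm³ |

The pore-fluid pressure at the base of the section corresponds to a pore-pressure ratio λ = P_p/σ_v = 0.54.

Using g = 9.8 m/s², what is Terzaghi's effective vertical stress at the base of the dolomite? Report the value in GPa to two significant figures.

0.082 GPa

Overburden (lithostatic) stress σ_v:
loess: 1560 kg/m³ × 9.8 m/s² × 217 m = 3.317×10^6 Pa = 3.317 MPa
siltstone: 2420 kg/m³ × 9.8 m/s² × 4150 m = 9.842×10^7 Pa = 98.42 MPa
dolomite: 2790 kg/m³ × 9.8 m/s² × 2827 m = 7.730×10^7 Pa = 77.30 MPa
Total = 3.317 + 98.42 + 77.30 = 179.03 MPa
Pore pressure P_p = λ·σ_v = 0.54 × 179.0 MPa = 96.68 MPa
Effective stress σ' = σ_v − P_p = 179.0 − 96.68 = 82.356 MPa = 0.082356 GPa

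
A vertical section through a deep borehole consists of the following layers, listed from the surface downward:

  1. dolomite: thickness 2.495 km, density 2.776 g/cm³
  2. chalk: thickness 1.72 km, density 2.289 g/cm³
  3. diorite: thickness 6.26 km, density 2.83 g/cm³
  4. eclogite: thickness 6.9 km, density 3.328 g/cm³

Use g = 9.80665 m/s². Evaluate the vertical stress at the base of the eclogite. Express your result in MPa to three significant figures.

505 MPa

dolomite: 2776 kg/m³ × 9.80665 m/s² × 2495 m = 6.792×10^7 Pa = 67.92 MPa
chalk: 2289 kg/m³ × 9.80665 m/s² × 1720 m = 3.861×10^7 Pa = 38.61 MPa
diorite: 2830 kg/m³ × 9.80665 m/s² × 6260 m = 1.737×10^8 Pa = 173.7 MPa
eclogite: 3328 kg/m³ × 9.80665 m/s² × 6900 m = 2.252×10^8 Pa = 225.2 MPa
Total = 67.92 + 38.61 + 173.7 + 225.2 = 505.46 MPa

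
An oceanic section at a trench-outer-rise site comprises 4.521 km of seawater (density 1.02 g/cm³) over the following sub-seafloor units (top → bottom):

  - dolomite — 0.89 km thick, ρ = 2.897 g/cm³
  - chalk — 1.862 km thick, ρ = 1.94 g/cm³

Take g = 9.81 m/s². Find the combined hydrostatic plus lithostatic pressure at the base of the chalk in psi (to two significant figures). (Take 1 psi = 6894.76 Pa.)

seawater: 1020 kg/m³ × 9.81 m/s² × 4521 m = 4.524×10^7 Pa = 6561 psi
dolomite: 2897 kg/m³ × 9.81 m/s² × 890 m = 2.529×10^7 Pa = 3669 psi
chalk: 1940 kg/m³ × 9.81 m/s² × 1862 m = 3.544×10^7 Pa = 5140 psi
Total = 6561 + 3669 + 5140 = 15369 psi

15000 psi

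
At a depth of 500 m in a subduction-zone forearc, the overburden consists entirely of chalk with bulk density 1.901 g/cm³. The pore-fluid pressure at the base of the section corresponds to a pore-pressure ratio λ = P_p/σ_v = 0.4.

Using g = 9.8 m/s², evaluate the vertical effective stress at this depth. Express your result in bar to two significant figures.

56 bar

Overburden (lithostatic) stress σ_v:
chalk: 1901 kg/m³ × 9.8 m/s² × 500 m = 9.315×10^6 Pa = 9.315 MPa
Pore pressure P_p = λ·σ_v = 0.4 × 9.315 MPa = 3.726 MPa
Effective stress σ' = σ_v − P_p = 9.315 − 3.726 = 5.5889 MPa = 55.889 bar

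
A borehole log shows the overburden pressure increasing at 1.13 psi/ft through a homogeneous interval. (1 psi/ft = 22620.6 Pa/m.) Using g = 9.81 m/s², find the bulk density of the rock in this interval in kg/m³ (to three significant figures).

ρ = (dP/dz)/g = 1.13 psi/ft / 9.81 m/s² = 25561 Pa/m / 9.81 m/s² = 2605.6 kg/m³

2610 kg/m³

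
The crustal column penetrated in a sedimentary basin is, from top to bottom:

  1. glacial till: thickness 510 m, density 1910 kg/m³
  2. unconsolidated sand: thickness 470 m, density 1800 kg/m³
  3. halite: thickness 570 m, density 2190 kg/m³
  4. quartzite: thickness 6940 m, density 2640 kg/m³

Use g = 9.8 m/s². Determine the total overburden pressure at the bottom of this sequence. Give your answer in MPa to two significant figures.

glacial till: 1910 kg/m³ × 9.8 m/s² × 510 m = 9.546×10^6 Pa = 9.546 MPa
unconsolidated sand: 1800 kg/m³ × 9.8 m/s² × 470 m = 8.291×10^6 Pa = 8.291 MPa
halite: 2190 kg/m³ × 9.8 m/s² × 570 m = 1.223×10^7 Pa = 12.23 MPa
quartzite: 2640 kg/m³ × 9.8 m/s² × 6940 m = 1.796×10^8 Pa = 179.6 MPa
Total = 9.546 + 8.291 + 12.23 + 179.6 = 209.62 MPa

210 MPa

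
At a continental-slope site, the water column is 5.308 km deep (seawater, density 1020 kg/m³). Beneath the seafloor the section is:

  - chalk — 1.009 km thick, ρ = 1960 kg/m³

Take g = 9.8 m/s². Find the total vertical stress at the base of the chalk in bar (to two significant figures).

seawater: 1020 kg/m³ × 9.8 m/s² × 5308 m = 5.306×10^7 Pa = 530.6 bar
chalk: 1960 kg/m³ × 9.8 m/s² × 1009 m = 1.938×10^7 Pa = 193.8 bar
Total = 530.6 + 193.8 = 724.40 bar

720 bar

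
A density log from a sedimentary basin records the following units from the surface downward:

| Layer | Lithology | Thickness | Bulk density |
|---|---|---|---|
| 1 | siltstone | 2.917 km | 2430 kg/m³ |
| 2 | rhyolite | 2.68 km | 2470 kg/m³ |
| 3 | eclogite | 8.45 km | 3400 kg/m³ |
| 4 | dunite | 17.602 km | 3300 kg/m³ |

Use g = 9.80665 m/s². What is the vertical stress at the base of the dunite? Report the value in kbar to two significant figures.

siltstone: 2430 kg/m³ × 9.80665 m/s² × 2917 m = 6.951×10^7 Pa = 0.6951 kbar
rhyolite: 2470 kg/m³ × 9.80665 m/s² × 2680 m = 6.492×10^7 Pa = 0.6492 kbar
eclogite: 3400 kg/m³ × 9.80665 m/s² × 8450 m = 2.817×10^8 Pa = 2.817 kbar
dunite: 3300 kg/m³ × 9.80665 m/s² × 17602 m = 5.696×10^8 Pa = 5.696 kbar
Total = 0.6951 + 0.6492 + 2.817 + 5.696 = 9.8581 kbar

9.9 kbar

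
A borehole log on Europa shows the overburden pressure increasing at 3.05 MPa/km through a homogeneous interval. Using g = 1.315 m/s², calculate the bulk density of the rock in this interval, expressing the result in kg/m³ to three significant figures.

ρ = (dP/dz)/g = 3.05 MPa/km / 1.315 m/s² = 3050.0 Pa/m / 1.315 m/s² = 2319.4 kg/m³

2320 kg/m³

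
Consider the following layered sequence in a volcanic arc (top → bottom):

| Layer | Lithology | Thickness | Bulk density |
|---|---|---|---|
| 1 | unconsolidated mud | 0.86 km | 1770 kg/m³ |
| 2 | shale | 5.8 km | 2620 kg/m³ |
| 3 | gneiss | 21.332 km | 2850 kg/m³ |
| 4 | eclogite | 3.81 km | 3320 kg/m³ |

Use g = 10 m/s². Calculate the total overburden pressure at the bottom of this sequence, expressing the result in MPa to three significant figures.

902 MPa

unconsolidated mud: 1770 kg/m³ × 10 m/s² × 860 m = 1.522×10^7 Pa = 15.22 MPa
shale: 2620 kg/m³ × 10 m/s² × 5800 m = 1.520×10^8 Pa = 152.0 MPa
gneiss: 2850 kg/m³ × 10 m/s² × 21332 m = 6.080×10^8 Pa = 608.0 MPa
eclogite: 3320 kg/m³ × 10 m/s² × 3810 m = 1.265×10^8 Pa = 126.5 MPa
Total = 15.22 + 152.0 + 608.0 + 126.5 = 901.64 MPa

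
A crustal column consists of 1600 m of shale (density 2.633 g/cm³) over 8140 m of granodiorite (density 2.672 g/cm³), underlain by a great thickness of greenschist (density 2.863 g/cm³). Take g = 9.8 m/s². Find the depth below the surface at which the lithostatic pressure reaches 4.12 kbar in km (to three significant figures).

Pressure at base of upper layers: 2633×9.8×1600 + 2672×9.8×8140 = 2.544×10^8 Pa = 2.544 kbar
Remaining pressure to be supplied by greenschist: 4.120×10^8 − 2.544×10^8 = 1.576×10^8 Pa
Additional depth in greenschist = 1.576×10^8 Pa / (2863 kg/m³ × 9.8 m/s²) = 5615.8 m
Total depth = 9740 m + 5615.8 m = 15356 m
= 15.356 km

15.4 km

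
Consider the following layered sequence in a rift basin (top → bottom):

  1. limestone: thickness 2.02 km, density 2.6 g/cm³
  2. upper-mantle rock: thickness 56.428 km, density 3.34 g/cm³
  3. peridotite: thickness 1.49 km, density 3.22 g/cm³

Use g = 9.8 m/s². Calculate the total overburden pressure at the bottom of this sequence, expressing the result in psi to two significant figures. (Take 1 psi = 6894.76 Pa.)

280000 psi

limestone: 2600 kg/m³ × 9.8 m/s² × 2020 m = 5.147×10^7 Pa = 7465 psi
upper-mantle rock: 3340 kg/m³ × 9.8 m/s² × 56428 m = 1.847×10^9 Pa = 2.679×10^5 psi
peridotite: 3220 kg/m³ × 9.8 m/s² × 1490 m = 4.702×10^7 Pa = 6819 psi
Total = 7465 + 2.679×10^5 + 6819 = 2.8217×10^5 psi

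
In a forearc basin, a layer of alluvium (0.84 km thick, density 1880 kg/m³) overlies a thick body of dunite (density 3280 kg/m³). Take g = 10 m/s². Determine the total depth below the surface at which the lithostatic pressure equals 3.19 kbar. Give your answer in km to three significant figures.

Pressure at base of upper layers: 1880×10×840 = 1.579×10^7 Pa = 0.1579 kbar
Remaining pressure to be supplied by dunite: 3.190×10^8 − 1.579×10^7 = 3.032×10^8 Pa
Additional depth in dunite = 3.032×10^8 Pa / (3280 kg/m³ × 10 m/s²) = 9244.1 m
Total depth = 840 m + 9244.1 m = 10084 m
= 10.084 km

10.1 km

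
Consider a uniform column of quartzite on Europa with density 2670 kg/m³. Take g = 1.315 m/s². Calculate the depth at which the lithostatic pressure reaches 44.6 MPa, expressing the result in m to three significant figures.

12700 m

h = P/(ρg) = 44.6 MPa / (2670 kg/m³ × 1.315 m/s²) = 4.460×10^7 Pa / 3511.0 Pa/m = 12703 m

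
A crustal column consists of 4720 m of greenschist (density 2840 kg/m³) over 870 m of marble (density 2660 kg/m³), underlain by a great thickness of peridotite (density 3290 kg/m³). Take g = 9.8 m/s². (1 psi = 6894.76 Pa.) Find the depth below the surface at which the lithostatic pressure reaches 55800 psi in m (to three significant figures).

Pressure at base of upper layers: 2840×9.8×4720 + 2660×9.8×870 = 1.540×10^8 Pa = 22343 psi
Remaining pressure to be supplied by peridotite: 3.847×10^8 − 1.540×10^8 = 2.307×10^8 Pa
Additional depth in peridotite = 2.307×10^8 Pa / (3290 kg/m³ × 9.8 m/s²) = 7154.7 m
Total depth = 5590 m + 7154.7 m = 12745 m

12700 m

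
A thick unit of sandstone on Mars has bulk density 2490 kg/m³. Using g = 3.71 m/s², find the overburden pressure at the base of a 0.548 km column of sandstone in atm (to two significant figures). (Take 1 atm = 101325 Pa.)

sandstone: 2490 kg/m³ × 3.71 m/s² × 548 m = 5.062×10^6 Pa = 49.96 atm

50 atm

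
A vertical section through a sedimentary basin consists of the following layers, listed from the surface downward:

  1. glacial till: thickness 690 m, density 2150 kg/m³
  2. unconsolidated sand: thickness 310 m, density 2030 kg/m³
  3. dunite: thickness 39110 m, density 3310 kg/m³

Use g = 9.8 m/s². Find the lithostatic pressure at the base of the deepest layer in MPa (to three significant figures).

glacial till: 2150 kg/m³ × 9.8 m/s² × 690 m = 1.454×10^7 Pa = 14.54 MPa
unconsolidated sand: 2030 kg/m³ × 9.8 m/s² × 310 m = 6.167×10^6 Pa = 6.167 MPa
dunite: 3310 kg/m³ × 9.8 m/s² × 39110 m = 1.269×10^9 Pa = 1269 MPa
Total = 14.54 + 6.167 + 1269 = 1289.4 MPa

1290 MPa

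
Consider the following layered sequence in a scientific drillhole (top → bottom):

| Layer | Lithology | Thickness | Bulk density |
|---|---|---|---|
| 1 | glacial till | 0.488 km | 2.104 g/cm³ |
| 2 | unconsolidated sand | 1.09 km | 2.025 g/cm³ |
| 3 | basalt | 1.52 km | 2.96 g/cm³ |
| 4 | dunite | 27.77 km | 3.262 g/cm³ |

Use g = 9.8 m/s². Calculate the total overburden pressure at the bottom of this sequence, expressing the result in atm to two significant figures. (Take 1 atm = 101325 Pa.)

glacial till: 2104 kg/m³ × 9.8 m/s² × 488 m = 1.006×10^7 Pa = 99.31 atm
unconsolidated sand: 2025 kg/m³ × 9.8 m/s² × 1090 m = 2.163×10^7 Pa = 213.5 atm
basalt: 2960 kg/m³ × 9.8 m/s² × 1520 m = 4.409×10^7 Pa = 435.2 atm
dunite: 3262 kg/m³ × 9.8 m/s² × 27770 m = 8.877×10^8 Pa = 8761 atm
Total = 99.31 + 213.5 + 435.2 + 8761 = 9509.3 atm

9500 atm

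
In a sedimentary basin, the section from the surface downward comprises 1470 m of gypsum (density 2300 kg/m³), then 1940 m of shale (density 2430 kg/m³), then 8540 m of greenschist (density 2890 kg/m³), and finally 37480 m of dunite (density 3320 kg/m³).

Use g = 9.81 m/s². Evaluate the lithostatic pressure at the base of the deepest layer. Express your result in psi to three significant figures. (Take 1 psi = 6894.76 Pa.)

gypsum: 2300 kg/m³ × 9.81 m/s² × 1470 m = 3.317×10^7 Pa = 4811 psi
shale: 2430 kg/m³ × 9.81 m/s² × 1940 m = 4.625×10^7 Pa = 6707 psi
greenschist: 2890 kg/m³ × 9.81 m/s² × 8540 m = 2.421×10^8 Pa = 35116 psi
dunite: 3320 kg/m³ × 9.81 m/s² × 37480 m = 1.221×10^9 Pa = 1.770×10^5 psi
Total = 4811 + 6707 + 35116 + 1.770×10^5 = 2.2368×10^5 psi

224000 psi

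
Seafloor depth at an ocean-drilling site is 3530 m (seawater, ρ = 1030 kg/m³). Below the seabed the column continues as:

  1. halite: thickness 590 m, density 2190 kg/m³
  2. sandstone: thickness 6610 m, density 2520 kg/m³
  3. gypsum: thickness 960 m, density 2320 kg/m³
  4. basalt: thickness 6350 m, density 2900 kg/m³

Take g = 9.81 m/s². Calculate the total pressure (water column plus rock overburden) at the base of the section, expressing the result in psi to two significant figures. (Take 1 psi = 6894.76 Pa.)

60000 psi

seawater: 1030 kg/m³ × 9.81 m/s² × 3530 m = 3.567×10^7 Pa = 5173 psi
halite: 2190 kg/m³ × 9.81 m/s² × 590 m = 1.268×10^7 Pa = 1838 psi
sandstone: 2520 kg/m³ × 9.81 m/s² × 6610 m = 1.634×10^8 Pa = 23700 psi
gypsum: 2320 kg/m³ × 9.81 m/s² × 960 m = 2.185×10^7 Pa = 3169 psi
basalt: 2900 kg/m³ × 9.81 m/s² × 6350 m = 1.807×10^8 Pa = 26201 psi
Total = 5173 + 1838 + 23700 + 3169 + 26201 = 60082 psi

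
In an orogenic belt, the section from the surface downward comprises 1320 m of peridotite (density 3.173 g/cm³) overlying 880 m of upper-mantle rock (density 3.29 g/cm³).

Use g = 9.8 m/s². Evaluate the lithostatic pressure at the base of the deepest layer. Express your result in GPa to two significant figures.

0.069 GPa

peridotite: 3173 kg/m³ × 9.8 m/s² × 1320 m = 4.105×10^7 Pa = 0.04105 GPa
upper-mantle rock: 3290 kg/m³ × 9.8 m/s² × 880 m = 2.837×10^7 Pa = 0.02837 GPa
Total = 0.04105 + 0.02837 = 0.069419 GPa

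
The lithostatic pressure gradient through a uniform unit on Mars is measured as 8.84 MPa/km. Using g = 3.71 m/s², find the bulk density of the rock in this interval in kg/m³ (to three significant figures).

2380 kg/m³

ρ = (dP/dz)/g = 8.84 MPa/km / 3.71 m/s² = 8840.0 Pa/m / 3.71 m/s² = 2382.7 kg/m³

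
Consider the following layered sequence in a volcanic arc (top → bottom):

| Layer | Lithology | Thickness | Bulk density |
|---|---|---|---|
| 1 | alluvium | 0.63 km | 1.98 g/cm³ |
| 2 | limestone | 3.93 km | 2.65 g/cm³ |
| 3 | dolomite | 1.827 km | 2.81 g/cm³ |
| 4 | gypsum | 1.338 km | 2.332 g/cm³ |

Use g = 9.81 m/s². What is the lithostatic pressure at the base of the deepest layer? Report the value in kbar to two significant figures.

2.0 kbar

alluvium: 1980 kg/m³ × 9.81 m/s² × 630 m = 1.224×10^7 Pa = 0.1224 kbar
limestone: 2650 kg/m³ × 9.81 m/s² × 3930 m = 1.022×10^8 Pa = 1.022 kbar
dolomite: 2810 kg/m³ × 9.81 m/s² × 1827 m = 5.036×10^7 Pa = 0.5036 kbar
gypsum: 2332 kg/m³ × 9.81 m/s² × 1338 m = 3.061×10^7 Pa = 0.3061 kbar
Total = 0.1224 + 1.022 + 0.5036 + 0.3061 = 1.9538 kbar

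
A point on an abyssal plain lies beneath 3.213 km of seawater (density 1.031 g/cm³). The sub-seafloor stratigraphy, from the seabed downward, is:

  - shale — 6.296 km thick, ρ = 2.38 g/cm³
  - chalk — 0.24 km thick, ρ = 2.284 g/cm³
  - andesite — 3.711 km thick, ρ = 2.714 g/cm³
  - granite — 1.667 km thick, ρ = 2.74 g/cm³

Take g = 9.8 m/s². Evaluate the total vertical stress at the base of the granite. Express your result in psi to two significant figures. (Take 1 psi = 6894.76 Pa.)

seawater: 1031 kg/m³ × 9.8 m/s² × 3213 m = 3.246×10^7 Pa = 4708 psi
shale: 2380 kg/m³ × 9.8 m/s² × 6296 m = 1.468×10^8 Pa = 21298 psi
chalk: 2284 kg/m³ × 9.8 m/s² × 240 m = 5.372×10^6 Pa = 779.1 psi
andesite: 2714 kg/m³ × 9.8 m/s² × 3711 m = 9.870×10^7 Pa = 14316 psi
granite: 2740 kg/m³ × 9.8 m/s² × 1667 m = 4.476×10^7 Pa = 6492 psi
Total = 4708 + 21298 + 779.1 + 14316 + 6492 = 47594 psi

48000 psi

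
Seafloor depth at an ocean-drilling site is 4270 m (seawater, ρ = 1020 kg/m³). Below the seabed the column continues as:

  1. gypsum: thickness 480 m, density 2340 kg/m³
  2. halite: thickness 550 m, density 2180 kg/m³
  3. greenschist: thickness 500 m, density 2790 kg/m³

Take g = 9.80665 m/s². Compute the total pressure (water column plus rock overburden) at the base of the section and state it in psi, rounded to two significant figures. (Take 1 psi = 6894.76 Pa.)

11000 psi

seawater: 1020 kg/m³ × 9.80665 m/s² × 4270 m = 4.271×10^7 Pa = 6195 psi
gypsum: 2340 kg/m³ × 9.80665 m/s² × 480 m = 1.101×10^7 Pa = 1598 psi
halite: 2180 kg/m³ × 9.80665 m/s² × 550 m = 1.176×10^7 Pa = 1705 psi
greenschist: 2790 kg/m³ × 9.80665 m/s² × 500 m = 1.368×10^7 Pa = 1984 psi
Total = 6195 + 1598 + 1705 + 1984 = 11482 psi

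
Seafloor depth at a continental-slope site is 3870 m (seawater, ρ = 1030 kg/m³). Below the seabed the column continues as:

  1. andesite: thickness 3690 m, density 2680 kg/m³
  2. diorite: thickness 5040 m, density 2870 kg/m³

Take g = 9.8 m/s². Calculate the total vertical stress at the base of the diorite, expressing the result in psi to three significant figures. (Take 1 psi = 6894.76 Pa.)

40300 psi

seawater: 1030 kg/m³ × 9.8 m/s² × 3870 m = 3.906×10^7 Pa = 5666 psi
andesite: 2680 kg/m³ × 9.8 m/s² × 3690 m = 9.691×10^7 Pa = 14056 psi
diorite: 2870 kg/m³ × 9.8 m/s² × 5040 m = 1.418×10^8 Pa = 20560 psi
Total = 5666 + 14056 + 20560 = 40282 psi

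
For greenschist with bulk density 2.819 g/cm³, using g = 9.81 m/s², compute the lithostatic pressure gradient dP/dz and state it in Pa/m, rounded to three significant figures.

dP/dz = ρg = 2819 kg/m³ × 9.81 m/s² = 27654 Pa/m

27700 Pa/m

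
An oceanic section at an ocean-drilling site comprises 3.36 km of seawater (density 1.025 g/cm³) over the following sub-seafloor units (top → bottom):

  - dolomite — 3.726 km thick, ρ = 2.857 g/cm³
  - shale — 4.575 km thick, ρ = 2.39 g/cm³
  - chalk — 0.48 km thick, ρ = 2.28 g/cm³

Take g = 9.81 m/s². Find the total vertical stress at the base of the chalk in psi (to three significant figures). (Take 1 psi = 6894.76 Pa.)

37200 psi

seawater: 1025 kg/m³ × 9.81 m/s² × 3360 m = 3.379×10^7 Pa = 4900 psi
dolomite: 2857 kg/m³ × 9.81 m/s² × 3726 m = 1.044×10^8 Pa = 15146 psi
shale: 2390 kg/m³ × 9.81 m/s² × 4575 m = 1.073×10^8 Pa = 15557 psi
chalk: 2280 kg/m³ × 9.81 m/s² × 480 m = 1.074×10^7 Pa = 1557 psi
Total = 4900 + 15146 + 15557 + 1557 = 37161 psi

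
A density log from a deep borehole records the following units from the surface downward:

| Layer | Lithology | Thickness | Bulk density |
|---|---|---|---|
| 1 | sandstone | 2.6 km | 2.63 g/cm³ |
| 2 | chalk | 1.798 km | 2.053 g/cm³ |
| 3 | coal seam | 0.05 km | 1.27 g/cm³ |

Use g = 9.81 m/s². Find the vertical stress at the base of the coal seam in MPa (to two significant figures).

100 MPa

sandstone: 2630 kg/m³ × 9.81 m/s² × 2600 m = 6.708×10^7 Pa = 67.08 MPa
chalk: 2053 kg/m³ × 9.81 m/s² × 1798 m = 3.621×10^7 Pa = 36.21 MPa
coal seam: 1270 kg/m³ × 9.81 m/s² × 50 m = 6.229×10^5 Pa = 0.6229 MPa
Total = 67.08 + 36.21 + 0.6229 = 103.92 MPa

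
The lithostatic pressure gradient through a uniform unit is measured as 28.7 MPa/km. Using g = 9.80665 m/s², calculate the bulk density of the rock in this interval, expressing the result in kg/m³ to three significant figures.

2930 kg/m³

ρ = (dP/dz)/g = 28.7 MPa/km / 9.80665 m/s² = 28700 Pa/m / 9.80665 m/s² = 2926.6 kg/m³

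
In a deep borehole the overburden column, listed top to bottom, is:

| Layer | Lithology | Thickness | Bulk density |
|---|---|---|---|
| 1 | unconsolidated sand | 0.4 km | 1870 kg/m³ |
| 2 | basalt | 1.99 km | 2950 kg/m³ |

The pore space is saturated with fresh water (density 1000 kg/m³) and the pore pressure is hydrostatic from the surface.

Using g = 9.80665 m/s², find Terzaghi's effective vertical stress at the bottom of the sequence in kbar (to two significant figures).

Overburden (lithostatic) stress σ_v:
unconsolidated sand: 1870 kg/m³ × 9.80665 m/s² × 400 m = 7.335×10^6 Pa = 7.335 MPa
basalt: 2950 kg/m³ × 9.80665 m/s² × 1990 m = 5.757×10^7 Pa = 57.57 MPa
Total = 7.335 + 57.57 = 64.905 MPa
Pore pressure P_p = 1000 kg/m³ × 9.80665 m/s² × 2390 m = 2.344×10^7 Pa = 23.44 MPa
Effective stress σ' = σ_v − P_p = 64.91 − 23.44 = 41.467 MPa = 0.41467 kbar

0.41 kbar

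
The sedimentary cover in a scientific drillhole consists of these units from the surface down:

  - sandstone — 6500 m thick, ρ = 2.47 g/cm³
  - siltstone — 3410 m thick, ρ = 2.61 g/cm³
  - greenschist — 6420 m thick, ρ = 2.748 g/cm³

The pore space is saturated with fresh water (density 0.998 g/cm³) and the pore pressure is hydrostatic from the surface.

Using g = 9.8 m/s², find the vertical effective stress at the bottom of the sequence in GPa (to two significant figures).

Overburden (lithostatic) stress σ_v:
sandstone: 2470 kg/m³ × 9.8 m/s² × 6500 m = 1.573×10^8 Pa = 157.3 MPa
siltstone: 2610 kg/m³ × 9.8 m/s² × 3410 m = 8.722×10^7 Pa = 87.22 MPa
greenschist: 2748 kg/m³ × 9.8 m/s² × 6420 m = 1.729×10^8 Pa = 172.9 MPa
Total = 157.3 + 87.22 + 172.9 = 417.45 MPa
Pore pressure P_p = 998 kg/m³ × 9.8 m/s² × 16330 m = 1.597×10^8 Pa = 159.7 MPa
Effective stress σ' = σ_v − P_p = 417.5 − 159.7 = 257.74 MPa = 0.25774 GPa

0.26 GPa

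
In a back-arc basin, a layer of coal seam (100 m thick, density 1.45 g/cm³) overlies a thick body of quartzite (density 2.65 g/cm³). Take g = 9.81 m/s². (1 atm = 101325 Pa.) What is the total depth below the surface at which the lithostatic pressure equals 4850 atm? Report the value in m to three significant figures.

Pressure at base of upper layers: 1450×9.81×100 = 1.422×10^6 Pa = 14.04 atm
Remaining pressure to be supplied by quartzite: 4.914×10^8 − 1.422×10^6 = 4.900×10^8 Pa
Additional depth in quartzite = 4.900×10^8 Pa / (2650 kg/m³ × 9.81 m/s²) = 18849 m
Total depth = 100 m + 18849 m = 18949 m

18900 m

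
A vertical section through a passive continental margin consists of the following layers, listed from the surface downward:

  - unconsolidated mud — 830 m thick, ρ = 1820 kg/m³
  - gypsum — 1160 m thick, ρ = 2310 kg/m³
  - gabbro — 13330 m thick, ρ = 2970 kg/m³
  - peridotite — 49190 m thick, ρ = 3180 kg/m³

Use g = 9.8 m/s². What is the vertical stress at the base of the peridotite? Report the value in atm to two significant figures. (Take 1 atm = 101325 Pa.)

unconsolidated mud: 1820 kg/m³ × 9.8 m/s² × 830 m = 1.480×10^7 Pa = 146.1 atm
gypsum: 2310 kg/m³ × 9.8 m/s² × 1160 m = 2.626×10^7 Pa = 259.2 atm
gabbro: 2970 kg/m³ × 9.8 m/s² × 13330 m = 3.880×10^8 Pa = 3829 atm
peridotite: 3180 kg/m³ × 9.8 m/s² × 49190 m = 1.533×10^9 Pa = 15129 atm
Total = 146.1 + 259.2 + 3829 + 15129 = 19363 atm

19000 atm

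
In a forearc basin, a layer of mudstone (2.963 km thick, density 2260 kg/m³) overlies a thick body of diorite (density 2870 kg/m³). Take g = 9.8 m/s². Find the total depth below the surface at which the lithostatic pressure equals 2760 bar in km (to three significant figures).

Pressure at base of upper layers: 2260×9.8×2963 = 6.562×10^7 Pa = 656.2 bar
Remaining pressure to be supplied by diorite: 2.760×10^8 − 6.562×10^7 = 2.104×10^8 Pa
Additional depth in diorite = 2.104×10^8 Pa / (2870 kg/m³ × 9.8 m/s²) = 7479.8 m
Total depth = 2963 m + 7479.8 m = 10443 m
= 10.443 km

10.4 km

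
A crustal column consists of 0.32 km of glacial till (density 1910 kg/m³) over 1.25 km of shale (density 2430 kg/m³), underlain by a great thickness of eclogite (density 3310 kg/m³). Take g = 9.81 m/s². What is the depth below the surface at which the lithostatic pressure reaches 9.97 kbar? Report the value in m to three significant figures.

31200 m

Pressure at base of upper layers: 1910×9.81×320 + 2430×9.81×1250 = 3.579×10^7 Pa = 0.3579 kbar
Remaining pressure to be supplied by eclogite: 9.970×10^8 − 3.579×10^7 = 9.612×10^8 Pa
Additional depth in eclogite = 9.612×10^8 Pa / (3310 kg/m³ × 9.81 m/s²) = 29602 m
Total depth = 1570 m + 29602 m = 31172 m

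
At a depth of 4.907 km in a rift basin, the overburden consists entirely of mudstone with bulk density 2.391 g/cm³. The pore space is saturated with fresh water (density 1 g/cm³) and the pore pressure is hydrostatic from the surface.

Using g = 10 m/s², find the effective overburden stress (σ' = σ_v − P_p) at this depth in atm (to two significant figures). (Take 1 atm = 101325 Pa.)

670 atm

Overburden (lithostatic) stress σ_v:
mudstone: 2391 kg/m³ × 10 m/s² × 4907 m = 1.173×10^8 Pa = 117.3 MPa
Pore pressure P_p = 1000 kg/m³ × 10 m/s² × 4907 m = 4.907×10^7 Pa = 49.07 MPa
Effective stress σ' = σ_v − P_p = 117.3 − 49.07 = 68.256 MPa = 673.64 atm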